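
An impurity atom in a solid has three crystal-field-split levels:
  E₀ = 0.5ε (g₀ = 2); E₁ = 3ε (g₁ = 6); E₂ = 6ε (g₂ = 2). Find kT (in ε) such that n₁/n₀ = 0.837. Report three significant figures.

1.96 ε

n₁/n₀ = (g₁/g₀) exp[−(E₁−E₀)/kT] = 0.837.
⇒ (E₁−E₀)/kT = ln((6/2)/0.837) = ln(3.5842) = 1.2765.
kT = 2.5ε / 1.2765 = 1.96 ε.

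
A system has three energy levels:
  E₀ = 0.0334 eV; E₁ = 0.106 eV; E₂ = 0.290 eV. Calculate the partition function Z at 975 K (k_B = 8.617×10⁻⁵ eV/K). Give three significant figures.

Z = 0.987

k_BT = 8.617×10⁻⁵ × 975 K = 0.084016 eV.
Eᵢ/kT = 0.39754, 1.2617, 3.4517.
Z = Σ e^(−Eᵢ/kT) = e^(−0.39754) + e^(−1.2617) + e^(−3.4517) = 0.67197 + 0.28317 + 0.031692 = 0.98683.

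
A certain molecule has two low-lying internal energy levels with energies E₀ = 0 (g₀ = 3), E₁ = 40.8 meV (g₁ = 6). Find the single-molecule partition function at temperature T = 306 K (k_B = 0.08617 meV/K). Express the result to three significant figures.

Z = 4.28

k_BT = 0.08617 × 306 K = 26.368 meV.
Eᵢ/kT = 0, 1.5473.
Z = Σ gᵢe^(−Eᵢ/kT) = 3·e^(−0) + 6·e^(−1.5473) = 3.0000 + 1.2769 = 4.2769.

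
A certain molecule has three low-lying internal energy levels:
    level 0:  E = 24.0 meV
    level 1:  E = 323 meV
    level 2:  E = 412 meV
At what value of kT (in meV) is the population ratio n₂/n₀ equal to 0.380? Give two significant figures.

400 meV

n₂/n₀ = exp[−(E₂−E₀)/kT] = 0.380.
⇒ (E₂−E₀)/kT = ln(1/0.380) = ln(2.632) = 0.9677.
kT = 388.0 meV / 0.9677 = 400 meV.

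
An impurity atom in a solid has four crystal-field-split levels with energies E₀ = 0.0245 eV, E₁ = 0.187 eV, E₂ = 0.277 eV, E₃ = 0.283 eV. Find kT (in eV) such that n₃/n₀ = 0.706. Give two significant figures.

0.74 eV

n₃/n₀ = exp[−(E₃−E₀)/kT] = 0.706.
⇒ (E₃−E₀)/kT = ln(1/0.706) = ln(1.416) = 0.3478.
kT = 0.2585 eV / 0.3478 = 0.74 eV.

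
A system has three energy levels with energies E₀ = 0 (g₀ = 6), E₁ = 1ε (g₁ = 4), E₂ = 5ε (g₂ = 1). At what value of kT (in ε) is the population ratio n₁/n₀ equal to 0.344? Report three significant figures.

n₁/n₀ = (g₁/g₀) exp[−(E₁−E₀)/kT] = 0.344.
⇒ (E₁−E₀)/kT = ln((4/6)/0.344) = ln(1.9380) = 0.66166.
kT = 1ε / 0.66166 = 1.51 ε.

1.51 ε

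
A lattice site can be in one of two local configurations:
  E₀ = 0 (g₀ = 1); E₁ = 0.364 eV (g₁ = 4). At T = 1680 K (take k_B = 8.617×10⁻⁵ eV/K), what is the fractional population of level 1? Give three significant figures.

0.245

k_BT = 8.617×10⁻⁵ × 1680 K = 0.14477 eV.
Eᵢ/kT = 0, 2.5143.
Z = Σ gᵢe^(−Eᵢ/kT) = 1·e^(−0) + 4·e^(−2.5143) = 1.0000 + 0.32368 = 1.3237.
P₁ = g₁ e^(−E₁/kT) / Z = 0.32368/1.3237 = 0.245.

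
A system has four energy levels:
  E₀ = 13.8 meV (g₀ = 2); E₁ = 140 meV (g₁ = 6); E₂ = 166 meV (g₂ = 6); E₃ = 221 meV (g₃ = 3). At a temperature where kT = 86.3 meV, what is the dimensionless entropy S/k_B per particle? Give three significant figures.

Eᵢ/kT = 0.15991, 1.6222, 1.9235, 2.5608.
Z = Σ gᵢe^(−Eᵢ/kT) = 2·e^(−0.15991) + 6·e^(−1.6222) + 6·e^(−1.9235) + 3·e^(−2.5608) = 1.7044 + 1.1848 + 0.87657 + 0.23173 = 3.9975.
⟨E⟩ = Σ EᵢPᵢ = 96.589 meV.
S/k_B = ln Z + ⟨E⟩/kT = ln(3.9975) + 96.589/86.3 = 1.3857 + 1.1192 = 2.50.

2.50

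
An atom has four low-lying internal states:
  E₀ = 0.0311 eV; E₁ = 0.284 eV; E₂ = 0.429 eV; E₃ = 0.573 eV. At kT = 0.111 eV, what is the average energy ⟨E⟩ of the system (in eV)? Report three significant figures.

0.0672 eV

Eᵢ/kT = 0.28018, 2.5586, 3.8649, 5.1622.
Z = Σ e^(−Eᵢ/kT) = e^(−0.28018) + e^(−2.5586) + e^(−3.8649) + e^(−5.1622) = 0.75565 + 0.077413 + 0.020965 + 0.0057291 = 0.85976.
⟨E⟩ = Σ Eᵢ e^(−Eᵢ/kT) / Z = (0.0311·0.75565 + 0.284·0.077413 + 0.429·0.020965 + 0.573·0.0057291) / 0.85976 = 0.0672 eV.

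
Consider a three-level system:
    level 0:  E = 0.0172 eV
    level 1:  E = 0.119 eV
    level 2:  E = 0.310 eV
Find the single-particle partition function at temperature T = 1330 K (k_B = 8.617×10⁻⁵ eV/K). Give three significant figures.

Z = 1.28

k_BT = 8.617×10⁻⁵ × 1330 K = 0.11461 eV.
Eᵢ/kT = 0.15007, 1.0383, 2.7048.
Z = Σ e^(−Eᵢ/kT) = e^(−0.15007) + e^(−1.0383) + e^(−2.7048) = 0.86065 + 0.35406 + 0.066884 = 1.2816.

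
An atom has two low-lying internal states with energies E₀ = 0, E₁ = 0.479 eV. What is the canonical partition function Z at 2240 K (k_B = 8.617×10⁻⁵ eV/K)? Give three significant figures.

Z = 1.08

k_BT = 8.617×10⁻⁵ × 2240 K = 0.19302 eV.
Eᵢ/kT = 0, 2.4816.
Z = Σ e^(−Eᵢ/kT) = e^(−0) + e^(−2.4816) = 1.0000 + 0.083609 = 1.0836.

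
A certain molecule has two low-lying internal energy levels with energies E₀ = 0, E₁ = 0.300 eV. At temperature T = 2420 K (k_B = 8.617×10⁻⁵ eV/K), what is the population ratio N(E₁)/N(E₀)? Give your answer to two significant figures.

k_BT = 8.617×10⁻⁵ × 2420 K = 0.2085 eV.
n₁/n₀ = exp[−(E₁−E₀)/kT] = exp(−(0.300 eV)/(0.2085 eV)) = exp(-1.439) = 0.24.

0.24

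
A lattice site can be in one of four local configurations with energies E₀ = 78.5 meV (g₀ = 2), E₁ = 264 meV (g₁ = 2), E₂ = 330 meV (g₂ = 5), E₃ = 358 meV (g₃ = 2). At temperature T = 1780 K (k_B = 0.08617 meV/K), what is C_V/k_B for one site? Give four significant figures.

0.6145

k_BT = 0.08617 × 1780 K = 153.383 meV.
Eᵢ/kT = 0.511791, 1.72118, 2.15148, 2.33403.
Z = Σ gᵢe^(−Eᵢ/kT) = 2·e^(−0.511791) + 2·e^(−1.72118) + 5·e^(−2.15148) + 2·e^(−2.33403) = 1.19884 + 0.357710 + 0.581559 + 0.193809 = 2.33192.
⟨E⟩ = 192.906 meV, ⟨E²⟩ = 51669.7 meV².
C_V/k_B = (⟨E²⟩ − ⟨E⟩²)/(kT)² = (51669.7 − 37212.7)/23526.3 = 0.6145.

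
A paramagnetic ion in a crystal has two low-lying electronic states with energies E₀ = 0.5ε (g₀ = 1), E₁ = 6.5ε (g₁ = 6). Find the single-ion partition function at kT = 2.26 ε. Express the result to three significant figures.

Z = 1.14

Eᵢ/kT = 0.22124, 2.8761.
Z = Σ gᵢe^(−Eᵢ/kT) = 1·e^(−0.22124) + 6·e^(−2.8761) = 0.80152 + 0.33812 = 1.1396.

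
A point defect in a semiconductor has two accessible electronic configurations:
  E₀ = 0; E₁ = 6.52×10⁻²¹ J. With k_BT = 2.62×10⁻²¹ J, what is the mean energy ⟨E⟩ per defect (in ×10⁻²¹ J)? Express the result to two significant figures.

0.50 ×10⁻²¹ J

Eᵢ/kT = 0, 2.489.
Z = Σ e^(−Eᵢ/kT) = e^(−0) + e^(−2.489) = 1.000 + 0.08299 = 1.083.
⟨E⟩ = Σ Eᵢ e^(−Eᵢ/kT) / Z = (0·1.000 + 6.52·0.08299) / 1.083 = 0.50 ×10⁻²¹ J.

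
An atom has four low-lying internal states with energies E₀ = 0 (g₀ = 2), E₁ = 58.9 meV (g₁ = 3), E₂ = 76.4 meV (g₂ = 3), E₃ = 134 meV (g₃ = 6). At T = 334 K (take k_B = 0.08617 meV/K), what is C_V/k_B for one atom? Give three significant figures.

k_BT = 0.08617 × 334 K = 28.781 meV.
Eᵢ/kT = 0, 2.0465, 2.6545, 4.6558.
Z = Σ gᵢe^(−Eᵢ/kT) = 2·e^(−0) + 3·e^(−2.0465) + 3·e^(−2.6545) + 6·e^(−4.6558) = 2.0000 + 0.38756 + 0.21100 + 0.057038 = 2.6556.
⟨E⟩ = 17.544 meV, ⟨E²⟩ = 1355.7 meV².
C_V/k_B = (⟨E²⟩ − ⟨E⟩²)/(kT)² = (1355.7 − 307.79)/828.35 = 1.27.

1.27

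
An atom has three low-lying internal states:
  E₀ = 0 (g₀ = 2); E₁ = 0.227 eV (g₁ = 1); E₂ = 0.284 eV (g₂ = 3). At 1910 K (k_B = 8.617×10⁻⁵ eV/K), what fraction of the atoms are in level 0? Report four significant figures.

k_BT = 8.617×10⁻⁵ × 1910 K = 0.164585 eV.
Eᵢ/kT = 0, 1.37923, 1.72555.
Z = Σ gᵢe^(−Eᵢ/kT) = 2·e^(−0) + 1·e^(−1.37923) + 3·e^(−1.72555) = 2.00000 + 0.251772 + 0.534225 = 2.78600.
P₀ = g₀ e^(−E₀/kT) / Z = 2.00000/2.78600 = 0.7179.

0.7179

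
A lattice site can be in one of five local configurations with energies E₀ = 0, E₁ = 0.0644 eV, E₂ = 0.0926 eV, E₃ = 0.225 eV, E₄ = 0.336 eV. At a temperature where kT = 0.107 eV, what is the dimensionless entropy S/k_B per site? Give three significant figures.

1.27

Eᵢ/kT = 0, 0.60187, 0.86542, 2.1028, 3.1402.
Z = Σ e^(−Eᵢ/kT) = e^(−0) + e^(−0.60187) + e^(−0.86542) + e^(−2.1028) + e^(−3.1402) = 1.0000 + 0.54779 + 0.42087 + 0.12211 + 0.043274 = 2.1340.
⟨E⟩ = Σ EᵢPᵢ = 0.054482 eV.
S/k_B = ln Z + ⟨E⟩/kT = ln(2.1340) + 0.054482/0.107 = 0.75800 + 0.50918 = 1.27.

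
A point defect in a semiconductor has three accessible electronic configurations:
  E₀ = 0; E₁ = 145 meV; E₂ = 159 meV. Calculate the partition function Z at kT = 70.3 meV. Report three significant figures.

Z = 1.23

Eᵢ/kT = 0, 2.0626, 2.2617.
Z = Σ e^(−Eᵢ/kT) = e^(−0) + e^(−2.0626) + e^(−2.2617) = 1.0000 + 0.12712 + 0.10417 = 1.2313.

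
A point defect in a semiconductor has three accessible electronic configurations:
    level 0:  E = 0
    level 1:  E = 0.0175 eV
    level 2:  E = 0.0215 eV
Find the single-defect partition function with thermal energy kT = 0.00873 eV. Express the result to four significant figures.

Eᵢ/kT = 0, 2.00458, 2.46277.
Z = Σ e^(−Eᵢ/kT) = e^(−0) + e^(−2.00458) + e^(−2.46277) = 1.00000 + 0.134717 + 0.0851986 = 1.21992.

Z = 1.220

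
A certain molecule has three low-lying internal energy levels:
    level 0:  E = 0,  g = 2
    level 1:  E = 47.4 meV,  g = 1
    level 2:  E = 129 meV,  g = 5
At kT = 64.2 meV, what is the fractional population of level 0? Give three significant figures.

Eᵢ/kT = 0, 0.73832, 2.0093.
Z = Σ gᵢe^(−Eᵢ/kT) = 2·e^(−0) + 1·e^(−0.73832) + 5·e^(−2.0093) = 2.0000 + 0.47792 + 0.67041 = 3.1483.
P₀ = g₀ e^(−E₀/kT) / Z = 2.0000/3.1483 = 0.635.

0.635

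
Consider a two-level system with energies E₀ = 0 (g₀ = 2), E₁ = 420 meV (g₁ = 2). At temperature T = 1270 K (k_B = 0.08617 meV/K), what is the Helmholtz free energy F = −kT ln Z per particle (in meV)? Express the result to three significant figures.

k_BT = 0.08617 × 1270 K = 109.44 meV.
Eᵢ/kT = 0, 3.8377.
Z = Σ gᵢe^(−Eᵢ/kT) = 2·e^(−0) + 2·e^(−3.8377) = 2.0000 + 0.043086 = 2.0431.
F = −kT ln Z = −109.44 × ln(2.0431) = −109.44 × 0.71447 = -78.2 meV.

-78.2 meV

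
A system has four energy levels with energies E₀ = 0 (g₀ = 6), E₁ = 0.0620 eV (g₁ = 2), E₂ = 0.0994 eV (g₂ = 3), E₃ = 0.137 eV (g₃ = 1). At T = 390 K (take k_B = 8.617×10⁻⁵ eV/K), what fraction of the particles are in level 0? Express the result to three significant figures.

k_BT = 8.617×10⁻⁵ × 390 K = 0.033606 eV.
Eᵢ/kT = 0, 1.8449, 2.9578, 4.0767.
Z = Σ gᵢe^(−Eᵢ/kT) = 6·e^(−0) + 2·e^(−1.8449) + 3·e^(−2.9578) + 1·e^(−4.0767) = 6.0000 + 0.31608 + 0.15580 + 0.016963 = 6.4888.
P₀ = g₀ e^(−E₀/kT) / Z = 6.0000/6.4888 = 0.925.

0.925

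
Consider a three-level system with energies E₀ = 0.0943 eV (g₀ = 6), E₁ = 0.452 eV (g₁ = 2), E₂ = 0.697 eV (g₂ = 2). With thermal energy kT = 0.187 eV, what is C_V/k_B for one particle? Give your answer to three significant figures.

0.283

Eᵢ/kT = 0.50428, 2.4171, 3.7273.
Z = Σ gᵢe^(−Eᵢ/kT) = 6·e^(−0.50428) + 2·e^(−2.4171) + 2·e^(−3.7273) = 3.6236 + 0.17836 + 0.048115 = 3.8501.
⟨E⟩ = 0.11840 eV, ⟨E²⟩ = 0.023905 eV².
C_V/k_B = (⟨E²⟩ − ⟨E⟩²)/(kT)² = (0.023905 − 0.014019)/0.034969 = 0.283.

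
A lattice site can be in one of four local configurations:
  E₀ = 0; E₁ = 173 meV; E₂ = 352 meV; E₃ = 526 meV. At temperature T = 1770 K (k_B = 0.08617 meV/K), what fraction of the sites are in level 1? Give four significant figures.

k_BT = 0.08617 × 1770 K = 152.521 meV.
Eᵢ/kT = 0, 1.13427, 2.30788, 3.44871.
Z = Σ e^(−Eᵢ/kT) = e^(−0) + e^(−1.13427) + e^(−2.30788) + e^(−3.44871) = 1.00000 + 0.321657 + 0.0994719 + 0.0317866 = 1.45292.
P₁ = e^(−E₁/kT) / Z = 0.321657/1.45292 = 0.2214.

0.2214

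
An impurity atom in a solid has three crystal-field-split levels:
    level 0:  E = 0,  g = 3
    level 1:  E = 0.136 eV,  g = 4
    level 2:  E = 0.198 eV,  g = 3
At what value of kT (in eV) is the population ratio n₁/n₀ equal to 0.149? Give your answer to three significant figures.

0.0621 eV

n₁/n₀ = (g₁/g₀) exp[−(E₁−E₀)/kT] = 0.149.
⇒ (E₁−E₀)/kT = ln((4/3)/0.149) = ln(8.9485) = 2.1915.
kT = 0.136 eV / 2.1915 = 0.0621 eV.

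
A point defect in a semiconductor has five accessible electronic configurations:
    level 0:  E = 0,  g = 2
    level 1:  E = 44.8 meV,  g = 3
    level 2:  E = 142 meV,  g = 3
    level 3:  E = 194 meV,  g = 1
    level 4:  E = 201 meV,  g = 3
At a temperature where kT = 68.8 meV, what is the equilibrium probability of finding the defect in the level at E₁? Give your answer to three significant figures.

Eᵢ/kT = 0, 0.65116, 2.0640, 2.8198, 2.9215.
Z = Σ gᵢe^(−Eᵢ/kT) = 2·e^(−0) + 3·e^(−0.65116) + 3·e^(−2.0640) + 1·e^(−2.8198) + 3·e^(−2.9215) = 2.0000 + 1.5643 + 0.38084 + 0.059618 + 0.16156 = 4.1663.
P₁ = g₁ e^(−E₁/kT) / Z = 1.5643/4.1663 = 0.375.

0.375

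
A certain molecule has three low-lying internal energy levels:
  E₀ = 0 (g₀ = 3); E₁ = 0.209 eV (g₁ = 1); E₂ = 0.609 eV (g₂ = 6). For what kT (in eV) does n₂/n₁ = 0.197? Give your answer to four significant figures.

n₂/n₁ = (g₂/g₁) exp[−(E₂−E₁)/kT] = 0.197.
⇒ (E₂−E₁)/kT = ln((6/1)/0.197) = ln(30.4569) = 3.41631.
kT = 0.400 eV / 3.41631 = 0.1171 eV.

0.1171 eV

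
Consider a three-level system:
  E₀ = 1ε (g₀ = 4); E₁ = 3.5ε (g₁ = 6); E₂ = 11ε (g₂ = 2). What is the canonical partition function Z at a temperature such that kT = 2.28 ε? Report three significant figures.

Eᵢ/kT = 0.43860, 1.5351, 4.8246.
Z = Σ gᵢe^(−Eᵢ/kT) = 4·e^(−0.43860) + 6·e^(−1.5351) + 2·e^(−4.8246) = 2.5798 + 1.2926 + 0.016060 = 3.8885.

Z = 3.89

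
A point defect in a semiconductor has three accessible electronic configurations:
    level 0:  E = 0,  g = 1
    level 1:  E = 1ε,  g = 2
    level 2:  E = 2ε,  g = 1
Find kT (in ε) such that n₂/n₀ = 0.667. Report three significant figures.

n₂/n₀ = (g₂/g₀) exp[−(E₂−E₀)/kT] = 0.667.
⇒ (E₂−E₀)/kT = ln((1/1)/0.667) = ln(1.4993) = 0.40500.
kT = 2ε / 0.40500 = 4.94 ε.

4.94 ε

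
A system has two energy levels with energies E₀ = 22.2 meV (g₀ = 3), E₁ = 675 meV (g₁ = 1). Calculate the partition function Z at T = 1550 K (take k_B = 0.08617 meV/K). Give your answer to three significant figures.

Z = 2.55

k_BT = 0.08617 × 1550 K = 133.56 meV.
Eᵢ/kT = 0.16622, 5.0539.
Z = Σ gᵢe^(−Eᵢ/kT) = 3·e^(−0.16622) + 1·e^(−5.0539) = 2.5406 + 0.0063844 = 2.5470.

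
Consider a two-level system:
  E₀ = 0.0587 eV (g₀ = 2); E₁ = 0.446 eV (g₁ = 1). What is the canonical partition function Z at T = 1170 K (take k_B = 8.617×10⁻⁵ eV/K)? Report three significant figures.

k_BT = 8.617×10⁻⁵ × 1170 K = 0.10082 eV.
Eᵢ/kT = 0.58223, 4.4237.
Z = Σ gᵢe^(−Eᵢ/kT) = 2·e^(−0.58223) + 1·e^(−4.4237) = 1.1173 + 0.011990 = 1.1293.

Z = 1.13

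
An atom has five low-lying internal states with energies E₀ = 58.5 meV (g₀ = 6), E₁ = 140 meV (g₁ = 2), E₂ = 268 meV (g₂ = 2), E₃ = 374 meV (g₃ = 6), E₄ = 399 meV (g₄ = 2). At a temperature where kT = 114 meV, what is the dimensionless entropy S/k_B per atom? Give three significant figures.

2.39

Eᵢ/kT = 0.51316, 1.2281, 2.3509, 3.2807, 3.5000.
Z = Σ gᵢe^(−Eᵢ/kT) = 6·e^(−0.51316) + 2·e^(−1.2281) + 2·e^(−2.3509) + 6·e^(−3.2807) + 2·e^(−3.5000) = 3.5916 + 0.58570 + 0.19057 + 0.22561 + 0.060395 = 4.6539.
⟨E⟩ = Σ EᵢPᵢ = 97.049 meV.
S/k_B = ln Z + ⟨E⟩/kT = ln(4.6539) + 97.049/114 = 1.5377 + 0.85131 = 2.39.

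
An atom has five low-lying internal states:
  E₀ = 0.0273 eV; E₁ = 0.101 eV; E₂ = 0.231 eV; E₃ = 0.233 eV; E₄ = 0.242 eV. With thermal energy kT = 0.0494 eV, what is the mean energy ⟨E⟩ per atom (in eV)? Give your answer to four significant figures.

0.04766 eV

Eᵢ/kT = 0.552632, 2.04453, 4.67611, 4.71660, 4.89879.
Z = Σ e^(−Eᵢ/kT) = e^(−0.552632) + e^(−2.04453) + e^(−4.67611) + e^(−4.71660) + e^(−4.89879) = 0.575433 + 0.129441 + 0.00931518 + 0.00894554 + 0.00745560 = 0.730590.
⟨E⟩ = Σ Eᵢ e^(−Eᵢ/kT) / Z = (0.0273·0.575433 + 0.101·0.129441 + 0.231·0.00931518 + 0.233·0.00894554 + 0.242·0.00745560) / 0.730590 = 0.04766 eV.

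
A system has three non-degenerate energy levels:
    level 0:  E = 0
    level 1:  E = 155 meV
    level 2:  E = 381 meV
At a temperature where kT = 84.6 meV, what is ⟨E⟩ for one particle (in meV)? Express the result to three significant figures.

24.8 meV

Eᵢ/kT = 0, 1.8322, 4.5035.
Z = Σ e^(−Eᵢ/kT) = e^(−0) + e^(−1.8322) + e^(−4.5035) = 1.0000 + 0.16006 + 0.011070 = 1.1711.
⟨E⟩ = Σ Eᵢ e^(−Eᵢ/kT) / Z = (0·1.0000 + 155·0.16006 + 381·0.011070) / 1.1711 = 24.8 meV.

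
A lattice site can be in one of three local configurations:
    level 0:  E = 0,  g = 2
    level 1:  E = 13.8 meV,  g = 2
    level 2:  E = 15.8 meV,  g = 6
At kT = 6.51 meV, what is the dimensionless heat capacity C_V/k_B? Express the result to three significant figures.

1.10

Eᵢ/kT = 0, 2.1198, 2.4270.
Z = Σ gᵢe^(−Eᵢ/kT) = 2·e^(−0) + 2·e^(−2.1198) + 6·e^(−2.4270) = 2.0000 + 0.24011 + 0.52981 = 2.7699.
⟨E⟩ = 4.2184 meV, ⟨E²⟩ = 64.258 meV².
C_V/k_B = (⟨E²⟩ − ⟨E⟩²)/(kT)² = (64.258 − 17.795)/42.380 = 1.10.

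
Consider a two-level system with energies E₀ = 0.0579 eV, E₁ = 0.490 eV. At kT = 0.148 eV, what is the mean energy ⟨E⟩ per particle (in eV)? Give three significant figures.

0.0800 eV

Eᵢ/kT = 0.39122, 3.3108.
Z = Σ e^(−Eᵢ/kT) = e^(−0.39122) + e^(−3.3108) = 0.67623 + 0.036487 = 0.71272.
⟨E⟩ = Σ Eᵢ e^(−Eᵢ/kT) / Z = (0.0579·0.67623 + 0.490·0.036487) / 0.71272 = 0.0800 eV.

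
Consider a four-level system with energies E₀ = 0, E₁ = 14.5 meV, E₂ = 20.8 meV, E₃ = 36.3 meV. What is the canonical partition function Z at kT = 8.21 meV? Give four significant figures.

Z = 1.262

Eᵢ/kT = 0, 1.76614, 2.53350, 4.42144.
Z = Σ e^(−Eᵢ/kT) = e^(−0) + e^(−1.76614) + e^(−2.53350) + e^(−4.42144) = 1.00000 + 0.170992 + 0.0793807 + 0.0120169 = 1.26239.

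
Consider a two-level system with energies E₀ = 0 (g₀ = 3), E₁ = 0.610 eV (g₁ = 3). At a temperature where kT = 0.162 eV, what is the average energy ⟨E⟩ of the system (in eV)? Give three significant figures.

Eᵢ/kT = 0, 3.7654.
Z = Σ gᵢe^(−Eᵢ/kT) = 3·e^(−0) + 3·e^(−3.7654) = 3.0000 + 0.069475 = 3.0695.
⟨E⟩ = Σ Eᵢ gᵢe^(−Eᵢ/kT) / Z = (0·3.0000 + 0.610·0.069475) / 3.0695 = 0.0138 eV.

0.0138 eV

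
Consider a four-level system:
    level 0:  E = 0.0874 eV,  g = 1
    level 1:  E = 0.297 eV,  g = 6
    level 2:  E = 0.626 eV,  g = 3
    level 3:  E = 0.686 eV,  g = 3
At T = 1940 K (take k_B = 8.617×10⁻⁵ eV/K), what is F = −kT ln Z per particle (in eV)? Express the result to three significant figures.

k_BT = 8.617×10⁻⁵ × 1940 K = 0.16717 eV.
Eᵢ/kT = 0.52282, 1.7766, 3.7447, 4.1036.
Z = Σ gᵢe^(−Eᵢ/kT) = 1·e^(−0.52282) + 6·e^(−1.7766) + 3·e^(−3.7447) + 3·e^(−4.1036) = 0.59285 + 1.0153 + 0.070928 + 0.049539 = 1.7286.
F = −kT ln Z = −0.16717 × ln(1.7286) = −0.16717 × 0.54731 = -0.0915 eV.

-0.0915 eV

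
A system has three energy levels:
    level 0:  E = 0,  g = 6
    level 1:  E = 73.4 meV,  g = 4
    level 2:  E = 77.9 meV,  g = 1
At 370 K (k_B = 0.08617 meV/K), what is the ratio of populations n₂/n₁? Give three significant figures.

0.217

k_BT = 0.08617 × 370 K = 31.883 meV.
n₂/n₁ = (g₂/g₁) exp[−(E₂−E₁)/kT] = (1/4) × exp(−(4.5 meV)/(31.883 meV)) = (1/4) × exp(-0.14114) = 0.217.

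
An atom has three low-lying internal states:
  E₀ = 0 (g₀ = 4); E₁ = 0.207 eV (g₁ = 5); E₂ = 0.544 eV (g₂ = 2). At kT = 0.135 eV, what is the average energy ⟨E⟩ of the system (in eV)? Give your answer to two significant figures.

Eᵢ/kT = 0, 1.533, 4.030.
Z = Σ gᵢe^(−Eᵢ/kT) = 4·e^(−0) + 5·e^(−1.533) + 2·e^(−4.030) = 4.000 + 1.079 + 0.03555 = 5.115.
⟨E⟩ = Σ Eᵢ gᵢe^(−Eᵢ/kT) / Z = (0·4.000 + 0.207·1.079 + 0.544·0.03555) / 5.115 = 0.047 eV.

0.047 eV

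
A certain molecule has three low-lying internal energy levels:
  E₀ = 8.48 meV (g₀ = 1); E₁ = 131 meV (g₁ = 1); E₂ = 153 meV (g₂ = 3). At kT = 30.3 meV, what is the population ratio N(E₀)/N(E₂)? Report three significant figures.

n₀/n₂ = (g₀/g₂) exp[−(E₀−E₂)/kT] = (1/3) × exp(−(-144.52 meV)/(30.3 meV)) = (1/3) × exp(4.7696) = 39.3.

39.3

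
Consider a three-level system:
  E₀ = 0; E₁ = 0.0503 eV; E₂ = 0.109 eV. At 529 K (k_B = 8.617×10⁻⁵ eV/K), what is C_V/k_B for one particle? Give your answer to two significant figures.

0.48

k_BT = 8.617×10⁻⁵ × 529 K = 0.04558 eV.
Eᵢ/kT = 0, 1.104, 2.391.
Z = Σ e^(−Eᵢ/kT) = e^(−0) + e^(−1.104) + e^(−2.391) = 1.000 + 0.3315 + 0.09154 = 1.423.
⟨E⟩ = 0.01873 eV, ⟨E²⟩ = 0.001354 eV².
C_V/k_B = (⟨E²⟩ − ⟨E⟩²)/(kT)² = (0.001354 − 0.0003508)/0.002078 = 0.48.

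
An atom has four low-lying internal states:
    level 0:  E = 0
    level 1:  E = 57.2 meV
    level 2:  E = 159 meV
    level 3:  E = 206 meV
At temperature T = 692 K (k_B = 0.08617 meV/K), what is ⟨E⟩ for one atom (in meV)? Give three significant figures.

26.6 meV

k_BT = 0.08617 × 692 K = 59.630 meV.
Eᵢ/kT = 0, 0.95925, 2.6664, 3.4546.
Z = Σ e^(−Eᵢ/kT) = e^(−0) + e^(−0.95925) + e^(−2.6664) + e^(−3.4546) = 1.0000 + 0.38318 + 0.069502 + 0.031600 = 1.4843.
⟨E⟩ = Σ Eᵢ e^(−Eᵢ/kT) / Z = (0·1.0000 + 57.2·0.38318 + 159·0.069502 + 206·0.031600) / 1.4843 = 26.6 meV.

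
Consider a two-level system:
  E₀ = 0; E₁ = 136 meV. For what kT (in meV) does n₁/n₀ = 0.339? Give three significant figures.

n₁/n₀ = exp[−(E₁−E₀)/kT] = 0.339.
⇒ (E₁−E₀)/kT = ln(1/0.339) = ln(2.9499) = 1.0818.
kT = 136 meV / 1.0818 = 126 meV.

126 meV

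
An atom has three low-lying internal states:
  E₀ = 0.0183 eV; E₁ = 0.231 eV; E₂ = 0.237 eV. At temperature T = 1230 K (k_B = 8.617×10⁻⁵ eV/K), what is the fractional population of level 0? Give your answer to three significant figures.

0.793

k_BT = 8.617×10⁻⁵ × 1230 K = 0.10599 eV.
Eᵢ/kT = 0.17266, 2.1795, 2.2361.
Z = Σ e^(−Eᵢ/kT) = e^(−0.17266) + e^(−2.1795) + e^(−2.2361) = 0.84142 + 0.11310 + 0.10687 = 1.0614.
P₀ = e^(−E₀/kT) / Z = 0.84142/1.0614 = 0.793.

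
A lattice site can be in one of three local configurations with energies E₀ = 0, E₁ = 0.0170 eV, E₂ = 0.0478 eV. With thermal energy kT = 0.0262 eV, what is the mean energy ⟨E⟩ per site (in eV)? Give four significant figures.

0.009855 eV

Eᵢ/kT = 0, 0.648855, 1.82443.
Z = Σ e^(−Eᵢ/kT) = e^(−0) + e^(−0.648855) + e^(−1.82443) = 1.00000 + 0.522644 + 0.161310 = 1.68395.
⟨E⟩ = Σ Eᵢ e^(−Eᵢ/kT) / Z = (0·1.00000 + 0.0170·0.522644 + 0.0478·0.161310) / 1.68395 = 0.009855 eV.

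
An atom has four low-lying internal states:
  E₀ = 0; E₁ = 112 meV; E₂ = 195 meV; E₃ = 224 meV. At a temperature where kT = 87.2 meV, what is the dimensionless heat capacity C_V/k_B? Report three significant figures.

Eᵢ/kT = 0, 1.2844, 2.2362, 2.5688.
Z = Σ e^(−Eᵢ/kT) = e^(−0) + e^(−1.2844) + e^(−2.2362) + e^(−2.5688) = 1.0000 + 0.27682 + 0.10686 + 0.076627 = 1.4603.
⟨E⟩ = 47.255 meV, ⟨E²⟩ = 7793.3 meV².
C_V/k_B = (⟨E²⟩ − ⟨E⟩²)/(kT)² = (7793.3 − 2233.0)/7603.8 = 0.731.

0.731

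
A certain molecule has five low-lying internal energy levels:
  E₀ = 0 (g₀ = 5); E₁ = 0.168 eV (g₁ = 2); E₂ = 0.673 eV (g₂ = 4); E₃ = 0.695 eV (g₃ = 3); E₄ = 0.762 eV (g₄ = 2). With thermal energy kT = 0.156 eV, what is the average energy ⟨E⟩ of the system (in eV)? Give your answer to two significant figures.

Eᵢ/kT = 0, 1.077, 4.314, 4.455, 4.885.
Z = Σ gᵢe^(−Eᵢ/kT) = 5·e^(−0) + 2·e^(−1.077) + 4·e^(−4.314) + 3·e^(−4.455) + 2·e^(−4.885) = 5.000 + 0.6812 + 0.05352 + 0.03486 + 0.01512 = 5.785.
⟨E⟩ = Σ Eᵢ gᵢe^(−Eᵢ/kT) / Z = (0·5.000 + 0.168·0.6812 + 0.673·0.05352 + 0.695·0.03486 + 0.762·0.01512) / 5.785 = 0.032 eV.

0.032 eV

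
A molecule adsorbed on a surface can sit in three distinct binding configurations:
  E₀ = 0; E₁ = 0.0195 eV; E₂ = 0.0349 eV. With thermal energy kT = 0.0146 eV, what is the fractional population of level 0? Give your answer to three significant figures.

Eᵢ/kT = 0, 1.3356, 2.3904.
Z = Σ e^(−Eᵢ/kT) = e^(−0) + e^(−1.3356) + e^(−2.3904) = 1.0000 + 0.26300 + 0.091593 = 1.3546.
P₀ = e^(−E₀/kT) / Z = 1.0000/1.3546 = 0.738.

0.738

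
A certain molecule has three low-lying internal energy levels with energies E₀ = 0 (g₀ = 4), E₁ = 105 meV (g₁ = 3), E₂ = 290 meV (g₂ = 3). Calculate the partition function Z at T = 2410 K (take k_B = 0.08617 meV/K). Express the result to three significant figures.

Z = 6.55

k_BT = 0.08617 × 2410 K = 207.67 meV.
Eᵢ/kT = 0, 0.50561, 1.3964.
Z = Σ gᵢe^(−Eᵢ/kT) = 4·e^(−0) + 3·e^(−0.50561) + 3·e^(−1.3964) = 4.0000 + 1.8094 + 0.74246 = 6.5519.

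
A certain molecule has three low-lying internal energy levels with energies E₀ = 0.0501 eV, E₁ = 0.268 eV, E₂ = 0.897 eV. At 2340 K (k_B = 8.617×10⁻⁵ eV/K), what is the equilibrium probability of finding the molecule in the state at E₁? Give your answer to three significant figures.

k_BT = 8.617×10⁻⁵ × 2340 K = 0.20164 eV.
Eᵢ/kT = 0.24846, 1.3291, 4.4485.
Z = Σ e^(−Eᵢ/kT) = e^(−0.24846) + e^(−1.3291) + e^(−4.4485) = 0.78000 + 0.26472 + 0.011696 = 1.0564.
P₁ = e^(−E₁/kT) / Z = 0.26472/1.0564 = 0.251.

0.251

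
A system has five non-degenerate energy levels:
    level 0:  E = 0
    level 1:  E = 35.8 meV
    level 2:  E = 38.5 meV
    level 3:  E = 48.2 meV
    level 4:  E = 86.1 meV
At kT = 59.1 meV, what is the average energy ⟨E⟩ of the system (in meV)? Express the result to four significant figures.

Eᵢ/kT = 0, 0.605753, 0.651438, 0.815567, 1.45685.
Z = Σ e^(−Eᵢ/kT) = e^(−0) + e^(−0.605753) + e^(−0.651438) + e^(−0.815567) + e^(−1.45685) = 1.00000 + 0.545663 + 0.521296 + 0.442388 + 0.232969 = 2.74232.
⟨E⟩ = Σ Eᵢ e^(−Eᵢ/kT) / Z = (0·1.00000 + 35.8·0.545663 + 38.5·0.521296 + 48.2·0.442388 + 86.1·0.232969) / 2.74232 = 29.53 meV.

29.53 meV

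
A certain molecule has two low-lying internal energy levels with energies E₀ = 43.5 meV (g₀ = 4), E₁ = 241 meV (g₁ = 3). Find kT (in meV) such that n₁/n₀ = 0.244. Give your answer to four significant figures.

n₁/n₀ = (g₁/g₀) exp[−(E₁−E₀)/kT] = 0.244.
⇒ (E₁−E₀)/kT = ln((3/4)/0.244) = ln(3.07377) = 1.12290.
kT = 197.5 meV / 1.12290 = 175.9 meV.

175.9 meV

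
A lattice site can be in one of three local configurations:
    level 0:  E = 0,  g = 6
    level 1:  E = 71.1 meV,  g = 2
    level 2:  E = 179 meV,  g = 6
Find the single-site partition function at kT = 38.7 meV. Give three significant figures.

Eᵢ/kT = 0, 1.8372, 4.6253.
Z = Σ gᵢe^(−Eᵢ/kT) = 6·e^(−0) + 2·e^(−1.8372) + 6·e^(−4.6253) = 6.0000 + 0.31853 + 0.058804 = 6.3773.

Z = 6.38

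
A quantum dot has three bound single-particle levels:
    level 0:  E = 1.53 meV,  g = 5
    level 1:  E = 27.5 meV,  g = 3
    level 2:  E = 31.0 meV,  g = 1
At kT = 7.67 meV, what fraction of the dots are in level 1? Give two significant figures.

Eᵢ/kT = 0.1995, 3.585, 4.042.
Z = Σ gᵢe^(−Eᵢ/kT) = 5·e^(−0.1995) + 3·e^(−3.585) + 1·e^(−4.042) = 4.096 + 0.08321 + 0.01756 = 4.197.
P₁ = g₁ e^(−E₁/kT) / Z = 0.08321/4.197 = 0.020.

0.020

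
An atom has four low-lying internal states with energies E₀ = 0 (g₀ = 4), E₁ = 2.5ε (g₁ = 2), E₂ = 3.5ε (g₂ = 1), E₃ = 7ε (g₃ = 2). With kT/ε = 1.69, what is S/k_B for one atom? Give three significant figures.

Eᵢ/kT = 0, 1.4793, 2.0710, 4.1420.
Z = Σ gᵢe^(−Eᵢ/kT) = 4·e^(−0) + 2·e^(−1.4793) + 1·e^(−2.0710) + 2·e^(−4.1420) = 4.0000 + 0.45559 + 0.12606 + 0.031782 = 4.6134.
⟨E⟩ = Σ EᵢPᵢ = 0.39074 ε.
S/k_B = ln Z + ⟨E⟩/kT = ln(4.6134) + 0.39074/1.69 = 1.5290 + 0.23121 = 1.76.

1.76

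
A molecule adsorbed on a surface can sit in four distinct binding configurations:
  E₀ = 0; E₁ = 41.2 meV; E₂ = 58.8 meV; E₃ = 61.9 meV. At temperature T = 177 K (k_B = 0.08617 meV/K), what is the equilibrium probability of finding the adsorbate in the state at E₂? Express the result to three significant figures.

0.0191

k_BT = 0.08617 × 177 K = 15.252 meV.
Eᵢ/kT = 0, 2.7013, 3.8552, 4.0585.
Z = Σ e^(−Eᵢ/kT) = e^(−0) + e^(−2.7013) + e^(−3.8552) + e^(−4.0585) = 1.0000 + 0.067118 + 0.021169 + 0.017275 = 1.1056.
P₂ = e^(−E₂/kT) / Z = 0.021169/1.1056 = 0.0191.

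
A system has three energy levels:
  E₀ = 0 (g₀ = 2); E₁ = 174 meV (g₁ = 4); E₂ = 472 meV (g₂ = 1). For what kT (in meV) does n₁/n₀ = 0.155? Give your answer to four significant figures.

n₁/n₀ = (g₁/g₀) exp[−(E₁−E₀)/kT] = 0.155.
⇒ (E₁−E₀)/kT = ln((4/2)/0.155) = ln(12.9032) = 2.55748.
kT = 174 meV / 2.55748 = 68.04 meV.

68.04 meV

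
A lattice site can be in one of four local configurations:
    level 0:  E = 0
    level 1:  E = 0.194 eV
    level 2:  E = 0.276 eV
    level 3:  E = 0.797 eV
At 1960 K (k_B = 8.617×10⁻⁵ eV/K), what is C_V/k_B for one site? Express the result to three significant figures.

k_BT = 8.617×10⁻⁵ × 1960 K = 0.16889 eV.
Eᵢ/kT = 0, 1.1487, 1.6342, 4.7190.
Z = Σ e^(−Eᵢ/kT) = e^(−0) + e^(−1.1487) + e^(−1.6342) + e^(−4.7190) = 1.0000 + 0.31705 + 0.19511 + 0.0089241 = 1.5211.
⟨E⟩ = 0.080514 eV, ⟨E²⟩ = 0.021342 eV².
C_V/k_B = (⟨E²⟩ − ⟨E⟩²)/(kT)² = (0.021342 − 0.0064825)/0.028524 = 0.521.

0.521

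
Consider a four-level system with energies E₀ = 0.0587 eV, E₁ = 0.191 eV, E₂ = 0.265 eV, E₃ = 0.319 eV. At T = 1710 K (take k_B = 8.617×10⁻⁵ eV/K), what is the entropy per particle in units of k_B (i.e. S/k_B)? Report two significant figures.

1.2

k_BT = 8.617×10⁻⁵ × 1710 K = 0.1474 eV.
Eᵢ/kT = 0.3982, 1.296, 1.798, 2.164.
Z = Σ e^(−Eᵢ/kT) = e^(−0.3982) + e^(−1.296) + e^(−1.798) + e^(−2.164) = 0.6715 + 0.2736 + 0.1656 + 0.1149 = 1.226.
⟨E⟩ = Σ EᵢPᵢ = 0.1405 eV.
S/k_B = ln Z + ⟨E⟩/kT = ln(1.226) + 0.1405/0.1474 = 0.2038 + 0.9532 = 1.2.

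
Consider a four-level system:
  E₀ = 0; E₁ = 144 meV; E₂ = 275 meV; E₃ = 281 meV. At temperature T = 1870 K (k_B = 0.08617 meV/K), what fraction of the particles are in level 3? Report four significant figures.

0.09904

k_BT = 0.08617 × 1870 K = 161.138 meV.
Eᵢ/kT = 0, 0.893644, 1.70661, 1.74385.
Z = Σ e^(−Eᵢ/kT) = e^(−0) + e^(−0.893644) + e^(−1.70661) + e^(−1.74385) = 1.00000 + 0.409162 + 0.181480 + 0.174846 = 1.76549.
P₃ = e^(−E₃/kT) / Z = 0.174846/1.76549 = 0.09904.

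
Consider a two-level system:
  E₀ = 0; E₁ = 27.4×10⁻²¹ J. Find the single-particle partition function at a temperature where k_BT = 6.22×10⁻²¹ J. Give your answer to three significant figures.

Z = 1.01

Eᵢ/kT = 0, 4.4051.
Z = Σ e^(−Eᵢ/kT) = e^(−0) + e^(−4.4051) = 1.0000 + 0.012215 = 1.0122.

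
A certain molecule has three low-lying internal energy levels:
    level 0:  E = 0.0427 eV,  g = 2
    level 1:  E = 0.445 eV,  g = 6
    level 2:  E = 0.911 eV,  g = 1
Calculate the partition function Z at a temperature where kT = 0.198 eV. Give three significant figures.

Eᵢ/kT = 0.21566, 2.2475, 4.6010.
Z = Σ gᵢe^(−Eᵢ/kT) = 2·e^(−0.21566) + 6·e^(−2.2475) + 1·e^(−4.6010) = 1.6120 + 0.63398 + 0.010042 = 2.2560.

Z = 2.26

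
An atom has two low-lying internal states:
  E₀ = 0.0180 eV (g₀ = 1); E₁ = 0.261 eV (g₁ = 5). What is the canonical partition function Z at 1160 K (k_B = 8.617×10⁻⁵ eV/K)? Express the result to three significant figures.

Z = 1.20

k_BT = 8.617×10⁻⁵ × 1160 K = 0.099957 eV.
Eᵢ/kT = 0.18008, 2.6111.
Z = Σ gᵢe^(−Eᵢ/kT) = 1·e^(−0.18008) + 5·e^(−2.6111) = 0.83520 + 0.36727 = 1.2025.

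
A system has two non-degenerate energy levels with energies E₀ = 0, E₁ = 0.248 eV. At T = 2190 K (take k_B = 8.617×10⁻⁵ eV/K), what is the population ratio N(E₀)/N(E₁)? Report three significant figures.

k_BT = 8.617×10⁻⁵ × 2190 K = 0.18871 eV.
n₀/n₁ = exp[−(E₀−E₁)/kT] = exp(−(-0.248 eV)/(0.18871 eV)) = exp(1.3142) = 3.72.

3.72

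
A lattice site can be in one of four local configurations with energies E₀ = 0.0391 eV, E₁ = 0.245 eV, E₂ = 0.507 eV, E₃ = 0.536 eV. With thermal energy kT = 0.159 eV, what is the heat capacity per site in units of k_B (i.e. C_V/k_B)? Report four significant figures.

Eᵢ/kT = 0.245912, 1.54088, 3.18868, 3.37107.
Z = Σ e^(−Eᵢ/kT) = e^(−0.245912) + e^(−1.54088) + e^(−3.18868) + e^(−3.37107) = 0.781991 + 0.214193 + 0.0412263 + 0.0343529 = 1.07176.
⟨E⟩ = 0.114175 eV, ⟨E²⟩ = 0.0322078 eV².
C_V/k_B = (⟨E²⟩ − ⟨E⟩²)/(kT)² = (0.0322078 − 0.0130359)/0.0252810 = 0.7584.

0.7584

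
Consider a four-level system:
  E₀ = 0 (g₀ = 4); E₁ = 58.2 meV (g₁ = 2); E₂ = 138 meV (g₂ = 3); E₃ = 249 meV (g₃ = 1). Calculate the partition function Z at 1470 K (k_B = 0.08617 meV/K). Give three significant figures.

k_BT = 0.08617 × 1470 K = 126.67 meV.
Eᵢ/kT = 0, 0.45946, 1.0894, 1.9657.
Z = Σ gᵢe^(−Eᵢ/kT) = 4·e^(−0) + 2·e^(−0.45946) + 3·e^(−1.0894) + 1·e^(−1.9657) = 4.0000 + 1.2632 + 1.0093 + 0.14006 = 6.4126.

Z = 6.41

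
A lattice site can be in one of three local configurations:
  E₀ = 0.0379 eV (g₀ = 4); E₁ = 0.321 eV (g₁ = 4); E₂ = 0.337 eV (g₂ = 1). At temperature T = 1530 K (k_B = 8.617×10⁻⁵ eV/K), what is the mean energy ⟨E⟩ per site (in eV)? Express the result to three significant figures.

0.0736 eV

k_BT = 8.617×10⁻⁵ × 1530 K = 0.13184 eV.
Eᵢ/kT = 0.28747, 2.4348, 2.5561.
Z = Σ gᵢe^(−Eᵢ/kT) = 4·e^(−0.28747) + 4·e^(−2.4348) + 1·e^(−2.5561) = 3.0006 + 0.35046 + 0.077607 = 3.4287.
⟨E⟩ = Σ Eᵢ gᵢe^(−Eᵢ/kT) / Z = (0.0379·3.0006 + 0.321·0.35046 + 0.337·0.077607) / 3.4287 = 0.0736 eV.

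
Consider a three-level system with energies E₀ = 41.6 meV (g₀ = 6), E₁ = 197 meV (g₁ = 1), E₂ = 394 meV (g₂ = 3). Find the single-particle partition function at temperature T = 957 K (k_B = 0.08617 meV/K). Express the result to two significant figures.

k_BT = 0.08617 × 957 K = 82.46 meV.
Eᵢ/kT = 0.5045, 2.389, 4.778.
Z = Σ gᵢe^(−Eᵢ/kT) = 6·e^(−0.5045) + 1·e^(−2.389) + 3·e^(−4.778) = 3.623 + 0.09172 + 0.02524 = 3.740.

Z = 3.7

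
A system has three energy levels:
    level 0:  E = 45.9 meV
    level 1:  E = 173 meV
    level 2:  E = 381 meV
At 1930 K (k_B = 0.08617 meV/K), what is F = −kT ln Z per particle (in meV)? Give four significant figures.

k_BT = 0.08617 × 1930 K = 166.308 meV.
Eᵢ/kT = 0.275994, 1.04024, 2.29093.
Z = Σ e^(−Eᵢ/kT) = e^(−0.275994) + e^(−1.04024) + e^(−2.29093) = 0.758817 + 0.353370 + 0.101172 = 1.21336.
F = −kT ln Z = −166.308 × ln(1.21336) = −166.308 × 0.193393 = -32.16 meV.

-32.16 meV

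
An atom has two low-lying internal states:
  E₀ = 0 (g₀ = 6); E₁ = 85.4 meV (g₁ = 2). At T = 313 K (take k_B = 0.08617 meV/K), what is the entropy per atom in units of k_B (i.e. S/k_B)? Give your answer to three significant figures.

1.85

k_BT = 0.08617 × 313 K = 26.971 meV.
Eᵢ/kT = 0, 3.1664.
Z = Σ gᵢe^(−Eᵢ/kT) = 6·e^(−0) + 2·e^(−3.1664) = 6.0000 + 0.084310 = 6.0843.
⟨E⟩ = Σ EᵢPᵢ = 1.1834 meV.
S/k_B = ln Z + ⟨E⟩/kT = ln(6.0843) + 1.1834/26.971 = 1.8057 + 0.043877 = 1.85.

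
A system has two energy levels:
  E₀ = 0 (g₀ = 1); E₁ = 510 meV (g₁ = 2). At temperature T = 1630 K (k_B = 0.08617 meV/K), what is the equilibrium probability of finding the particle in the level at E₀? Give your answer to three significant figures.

0.950

k_BT = 0.08617 × 1630 K = 140.46 meV.
Eᵢ/kT = 0, 3.6309.
Z = Σ gᵢe^(−Eᵢ/kT) = 1·e^(−0) + 2·e^(−3.6309) = 1.0000 + 0.052985 = 1.0530.
P₀ = g₀ e^(−E₀/kT) / Z = 1.0000/1.0530 = 0.950.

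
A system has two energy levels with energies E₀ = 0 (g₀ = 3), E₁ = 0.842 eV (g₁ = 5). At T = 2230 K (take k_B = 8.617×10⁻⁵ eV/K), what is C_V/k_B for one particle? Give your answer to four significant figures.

k_BT = 8.617×10⁻⁵ × 2230 K = 0.192159 eV.
Eᵢ/kT = 0, 4.38179.
Z = Σ gᵢe^(−Eᵢ/kT) = 3·e^(−0) + 5·e^(−4.38179) = 3.00000 + 0.0625148 = 3.06251.
⟨E⟩ = 0.0171877 eV, ⟨E²⟩ = 0.0144720 eV².
C_V/k_B = (⟨E²⟩ − ⟨E⟩²)/(kT)² = (0.0144720 − 0.000295417)/0.0369251 = 0.3839.

0.3839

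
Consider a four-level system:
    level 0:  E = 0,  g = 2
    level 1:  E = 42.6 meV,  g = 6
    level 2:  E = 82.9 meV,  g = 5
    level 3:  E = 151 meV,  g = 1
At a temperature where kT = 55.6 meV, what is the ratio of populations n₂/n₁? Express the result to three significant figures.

0.404

n₂/n₁ = (g₂/g₁) exp[−(E₂−E₁)/kT] = (5/6) × exp(−(40.3 meV)/(55.6 meV)) = (5/6) × exp(-0.72482) = 0.404.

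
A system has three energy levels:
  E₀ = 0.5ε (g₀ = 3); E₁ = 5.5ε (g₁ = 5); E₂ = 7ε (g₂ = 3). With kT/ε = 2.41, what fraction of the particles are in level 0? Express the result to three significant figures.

Eᵢ/kT = 0.20747, 2.2822, 2.9046.
Z = Σ gᵢe^(−Eᵢ/kT) = 3·e^(−0.20747) + 5·e^(−2.2822) + 3·e^(−2.9046) = 2.4379 + 0.51030 + 0.16431 = 3.1125.
P₀ = g₀ e^(−E₀/kT) / Z = 2.4379/3.1125 = 0.783.

0.783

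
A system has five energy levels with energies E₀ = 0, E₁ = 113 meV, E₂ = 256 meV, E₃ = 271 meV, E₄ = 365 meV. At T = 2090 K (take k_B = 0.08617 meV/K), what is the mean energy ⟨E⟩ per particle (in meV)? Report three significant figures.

k_BT = 0.08617 × 2090 K = 180.10 meV.
Eᵢ/kT = 0, 0.62743, 1.4214, 1.5047, 2.0267.
Z = Σ e^(−Eᵢ/kT) = e^(−0) + e^(−0.62743) + e^(−1.4214) + e^(−1.5047) + e^(−2.0267) = 1.0000 + 0.53396 + 0.24138 + 0.22208 + 0.13177 = 2.1292.
⟨E⟩ = Σ Eᵢ e^(−Eᵢ/kT) / Z = (0·1.0000 + 113·0.53396 + 256·0.24138 + 271·0.22208 + 365·0.13177) / 2.1292 = 108 meV.

108 meV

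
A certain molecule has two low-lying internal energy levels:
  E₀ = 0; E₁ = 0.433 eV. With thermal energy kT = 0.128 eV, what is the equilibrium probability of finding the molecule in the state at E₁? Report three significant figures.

Eᵢ/kT = 0, 3.3828.
Z = Σ e^(−Eᵢ/kT) = e^(−0) + e^(−3.3828) = 1.0000 + 0.033952 = 1.0340.
P₁ = e^(−E₁/kT) / Z = 0.033952/1.0340 = 0.0328.

0.0328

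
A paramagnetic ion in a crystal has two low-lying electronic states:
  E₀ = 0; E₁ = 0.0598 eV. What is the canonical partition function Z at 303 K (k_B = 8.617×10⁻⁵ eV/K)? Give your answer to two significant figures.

Z = 1.1

k_BT = 8.617×10⁻⁵ × 303 K = 0.02611 eV.
Eᵢ/kT = 0, 2.290.
Z = Σ e^(−Eᵢ/kT) = e^(−0) + e^(−2.290) = 1.000 + 0.1013 = 1.101.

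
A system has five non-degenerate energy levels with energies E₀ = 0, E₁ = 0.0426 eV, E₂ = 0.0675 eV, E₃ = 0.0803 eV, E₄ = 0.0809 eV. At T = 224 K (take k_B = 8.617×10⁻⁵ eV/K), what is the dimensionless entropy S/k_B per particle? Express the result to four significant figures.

0.5653

k_BT = 8.617×10⁻⁵ × 224 K = 0.0193021 eV.
Eᵢ/kT = 0, 2.20701, 3.49703, 4.16017, 4.19125.
Z = Σ e^(−Eᵢ/kT) = e^(−0) + e^(−2.20701) + e^(−3.49703) + e^(−4.16017) + e^(−4.19125) = 1.00000 + 0.110029 + 0.0302872 + 0.0156049 + 0.0151274 = 1.17105.
⟨E⟩ = Σ EᵢPᵢ = 0.00786346 eV.
S/k_B = ln Z + ⟨E⟩/kT = ln(1.17105) + 0.00786346/0.0193021 = 0.157901 + 0.407389 = 0.5653.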